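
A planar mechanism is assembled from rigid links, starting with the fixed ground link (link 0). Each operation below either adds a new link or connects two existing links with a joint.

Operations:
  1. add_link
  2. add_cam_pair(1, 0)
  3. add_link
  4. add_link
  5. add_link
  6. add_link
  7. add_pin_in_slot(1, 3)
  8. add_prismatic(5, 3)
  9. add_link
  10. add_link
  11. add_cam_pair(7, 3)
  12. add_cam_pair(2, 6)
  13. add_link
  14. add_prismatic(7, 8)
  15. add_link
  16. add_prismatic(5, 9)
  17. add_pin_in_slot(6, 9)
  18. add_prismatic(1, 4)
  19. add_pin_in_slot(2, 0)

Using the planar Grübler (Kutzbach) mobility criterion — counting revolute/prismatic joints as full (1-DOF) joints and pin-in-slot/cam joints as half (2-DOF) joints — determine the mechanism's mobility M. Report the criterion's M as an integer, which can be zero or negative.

M = 13

L=1 J1=0 J2=0
add link → L=2 J1=0 J2=0
C@1,0 dof=2 J2 → L=2 J1=0 J2=1
add link → L=3 J1=0 J2=1
add link → L=4 J1=0 J2=1
add link → L=5 J1=0 J2=1
add link → L=6 J1=0 J2=1
PS@1,3 dof=2 J2 → L=6 J1=0 J2=2
P@5,3 dof=1 J1 → L=6 J1=1 J2=2
add link → L=7 J1=1 J2=2
add link → L=8 J1=1 J2=2
C@7,3 dof=2 J2 → L=8 J1=1 J2=3
C@2,6 dof=2 J2 → L=8 J1=1 J2=4
add link → L=9 J1=1 J2=4
P@7,8 dof=1 J1 → L=9 J1=2 J2=4
add link → L=10 J1=2 J2=4
P@5,9 dof=1 J1 → L=10 J1=3 J2=4
PS@6,9 dof=2 J2 → L=10 J1=3 J2=5
P@1,4 dof=1 J1 → L=10 J1=4 J2=5
PS@2,0 dof=2 J2 → L=10 J1=4 J2=6
M=3(L−1)−2J1−J2=3·9−2·4−6=13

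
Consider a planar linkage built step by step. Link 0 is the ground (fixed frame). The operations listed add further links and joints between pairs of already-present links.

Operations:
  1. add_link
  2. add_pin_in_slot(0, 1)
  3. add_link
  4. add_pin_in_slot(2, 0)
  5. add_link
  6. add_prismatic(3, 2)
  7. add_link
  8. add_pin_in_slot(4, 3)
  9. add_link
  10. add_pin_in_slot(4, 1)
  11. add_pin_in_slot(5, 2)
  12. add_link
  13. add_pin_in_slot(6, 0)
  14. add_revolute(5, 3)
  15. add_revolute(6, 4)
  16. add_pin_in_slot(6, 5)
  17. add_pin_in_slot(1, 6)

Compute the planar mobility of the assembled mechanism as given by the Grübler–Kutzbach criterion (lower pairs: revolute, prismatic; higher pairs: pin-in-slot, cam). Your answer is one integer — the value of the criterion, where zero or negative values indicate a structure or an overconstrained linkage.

link 0 = ground. State L|J1|J2 = 1|0|0
+link1  2|0|0
PS(0,1) f=2→J2  2|0|1
+link2  3|0|1
PS(2,0) f=2→J2  3|0|2
+link3  4|0|2
P(3,2) f=1→J1  4|1|2
+link4  5|1|2
PS(4,3) f=2→J2  5|1|3
+link5  6|1|3
PS(4,1) f=2→J2  6|1|4
PS(5,2) f=2→J2  6|1|5
+link6  7|1|5
PS(6,0) f=2→J2  7|1|6
R(5,3) f=1→J1  7|2|6
R(6,4) f=1→J1  7|3|6
PS(6,5) f=2→J2  7|3|7
PS(1,6) f=2→J2  7|3|8
M = 3(7−1)−2·3−8 = 18−6−8 = 4

M = 4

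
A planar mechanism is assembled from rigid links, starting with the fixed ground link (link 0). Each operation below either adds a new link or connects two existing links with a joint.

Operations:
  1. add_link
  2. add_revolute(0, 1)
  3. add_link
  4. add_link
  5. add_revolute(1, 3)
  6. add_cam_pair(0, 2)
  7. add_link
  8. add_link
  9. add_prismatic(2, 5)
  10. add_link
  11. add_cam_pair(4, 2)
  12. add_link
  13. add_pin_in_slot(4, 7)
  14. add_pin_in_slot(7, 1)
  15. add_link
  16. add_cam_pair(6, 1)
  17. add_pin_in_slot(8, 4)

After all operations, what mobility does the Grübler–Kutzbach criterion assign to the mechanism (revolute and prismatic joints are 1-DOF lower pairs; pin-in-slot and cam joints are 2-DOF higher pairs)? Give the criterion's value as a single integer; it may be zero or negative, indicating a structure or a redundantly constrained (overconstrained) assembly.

L=1 J1=0 J2=0
add link → L=2 J1=0 J2=0
R@0,1 dof=1 J1 → L=2 J1=1 J2=0
add link → L=3 J1=1 J2=0
add link → L=4 J1=1 J2=0
R@1,3 dof=1 J1 → L=4 J1=2 J2=0
C@0,2 dof=2 J2 → L=4 J1=2 J2=1
add link → L=5 J1=2 J2=1
add link → L=6 J1=2 J2=1
P@2,5 dof=1 J1 → L=6 J1=3 J2=1
add link → L=7 J1=3 J2=1
C@4,2 dof=2 J2 → L=7 J1=3 J2=2
add link → L=8 J1=3 J2=2
PS@4,7 dof=2 J2 → L=8 J1=3 J2=3
PS@7,1 dof=2 J2 → L=8 J1=3 J2=4
add link → L=9 J1=3 J2=4
C@6,1 dof=2 J2 → L=9 J1=3 J2=5
PS@8,4 dof=2 J2 → L=9 J1=3 J2=6
M=3(L−1)−2J1−J2=3·8−2·3−6=12

M = 12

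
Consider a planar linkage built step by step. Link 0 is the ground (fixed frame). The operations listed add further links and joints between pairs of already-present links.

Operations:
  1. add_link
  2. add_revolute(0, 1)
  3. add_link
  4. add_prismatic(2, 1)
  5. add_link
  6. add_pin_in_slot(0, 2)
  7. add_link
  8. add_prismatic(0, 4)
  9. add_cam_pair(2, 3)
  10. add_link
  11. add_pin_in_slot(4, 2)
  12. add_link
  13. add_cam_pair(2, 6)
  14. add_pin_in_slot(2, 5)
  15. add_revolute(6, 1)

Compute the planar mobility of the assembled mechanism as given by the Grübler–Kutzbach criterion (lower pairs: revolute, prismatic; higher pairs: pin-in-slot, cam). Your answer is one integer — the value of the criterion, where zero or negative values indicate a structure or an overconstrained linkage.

M = 5

[1;0;0] (link 0 is ground)
L+ [2;0;0]
R(0,1)∈J1 [2;1;0]
L+ [3;1;0]
P(2,1)∈J1 [3;2;0]
L+ [4;2;0]
PS(0,2)∈J2 [4;2;1]
L+ [5;2;1]
P(0,4)∈J1 [5;3;1]
C(2,3)∈J2 [5;3;2]
L+ [6;3;2]
PS(4,2)∈J2 [6;3;3]
L+ [7;3;3]
C(2,6)∈J2 [7;3;4]
PS(2,5)∈J2 [7;3;5]
R(6,1)∈J1 [7;4;5]
mobility = 18 − 8 − 5 = 5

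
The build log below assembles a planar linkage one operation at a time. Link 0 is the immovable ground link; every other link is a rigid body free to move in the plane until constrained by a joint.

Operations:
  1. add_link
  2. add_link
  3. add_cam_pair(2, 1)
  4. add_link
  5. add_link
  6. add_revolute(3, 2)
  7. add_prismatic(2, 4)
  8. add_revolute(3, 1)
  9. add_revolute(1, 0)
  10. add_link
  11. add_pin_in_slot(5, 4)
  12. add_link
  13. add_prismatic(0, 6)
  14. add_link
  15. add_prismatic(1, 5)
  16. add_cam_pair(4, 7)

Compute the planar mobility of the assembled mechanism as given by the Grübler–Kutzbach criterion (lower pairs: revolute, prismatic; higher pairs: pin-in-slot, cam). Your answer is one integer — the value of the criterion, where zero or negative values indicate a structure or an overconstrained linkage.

L=1 J1=0 J2=0
add link → L=2 J1=0 J2=0
add link → L=3 J1=0 J2=0
C@2,1 dof=2 J2 → L=3 J1=0 J2=1
add link → L=4 J1=0 J2=1
add link → L=5 J1=0 J2=1
R@3,2 dof=1 J1 → L=5 J1=1 J2=1
P@2,4 dof=1 J1 → L=5 J1=2 J2=1
R@3,1 dof=1 J1 → L=5 J1=3 J2=1
R@1,0 dof=1 J1 → L=5 J1=4 J2=1
add link → L=6 J1=4 J2=1
PS@5,4 dof=2 J2 → L=6 J1=4 J2=2
add link → L=7 J1=4 J2=2
P@0,6 dof=1 J1 → L=7 J1=5 J2=2
add link → L=8 J1=5 J2=2
P@1,5 dof=1 J1 → L=8 J1=6 J2=2
C@4,7 dof=2 J2 → L=8 J1=6 J2=3
M=3(L−1)−2J1−J2=3·7−2·6−3=6

M = 6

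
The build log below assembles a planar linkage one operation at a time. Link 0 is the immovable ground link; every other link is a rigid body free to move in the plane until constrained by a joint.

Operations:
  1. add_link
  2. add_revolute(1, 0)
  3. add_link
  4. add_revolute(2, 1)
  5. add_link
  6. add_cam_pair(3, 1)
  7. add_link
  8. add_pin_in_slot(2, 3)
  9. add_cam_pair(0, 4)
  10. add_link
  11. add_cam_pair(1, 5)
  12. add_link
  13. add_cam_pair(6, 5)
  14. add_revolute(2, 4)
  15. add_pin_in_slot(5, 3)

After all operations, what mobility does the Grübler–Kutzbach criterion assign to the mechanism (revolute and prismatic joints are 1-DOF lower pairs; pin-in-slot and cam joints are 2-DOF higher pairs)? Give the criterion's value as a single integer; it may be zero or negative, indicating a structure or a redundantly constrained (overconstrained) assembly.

ground; <1,0,0>
#1 <2,0,0>
R:1↔0 J1 <2,1,0>
#2 <3,1,0>
R:2↔1 J1 <3,2,0>
#3 <4,2,0>
C:3↔1 J2 <4,2,1>
#4 <5,2,1>
PS:2↔3 J2 <5,2,2>
C:0↔4 J2 <5,2,3>
#5 <6,2,3>
C:1↔5 J2 <6,2,4>
#6 <7,2,4>
C:6↔5 J2 <7,2,5>
R:2↔4 J1 <7,3,5>
PS:5↔3 J2 <7,3,6>
3×6 − 2×3 − 1×6 = 6

M = 6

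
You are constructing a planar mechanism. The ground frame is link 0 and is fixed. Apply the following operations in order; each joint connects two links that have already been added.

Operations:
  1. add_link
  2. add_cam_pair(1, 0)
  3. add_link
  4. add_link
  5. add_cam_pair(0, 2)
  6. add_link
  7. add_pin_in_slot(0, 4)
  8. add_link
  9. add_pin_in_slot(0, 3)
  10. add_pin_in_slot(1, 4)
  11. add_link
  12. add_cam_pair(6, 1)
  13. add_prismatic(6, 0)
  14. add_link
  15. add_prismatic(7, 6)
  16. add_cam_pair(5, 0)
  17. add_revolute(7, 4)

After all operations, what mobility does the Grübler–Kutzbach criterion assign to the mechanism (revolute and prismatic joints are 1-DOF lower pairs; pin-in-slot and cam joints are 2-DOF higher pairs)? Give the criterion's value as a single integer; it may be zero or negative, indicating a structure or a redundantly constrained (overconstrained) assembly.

ground; <1,0,0>
#1 <2,0,0>
C:1↔0 J2 <2,0,1>
#2 <3,0,1>
#3 <4,0,1>
C:0↔2 J2 <4,0,2>
#4 <5,0,2>
PS:0↔4 J2 <5,0,3>
#5 <6,0,3>
PS:0↔3 J2 <6,0,4>
PS:1↔4 J2 <6,0,5>
#6 <7,0,5>
C:6↔1 J2 <7,0,6>
P:6↔0 J1 <7,1,6>
#7 <8,1,6>
P:7↔6 J1 <8,2,6>
C:5↔0 J2 <8,2,7>
R:7↔4 J1 <8,3,7>
3×7 − 2×3 − 1×7 = 8

M = 8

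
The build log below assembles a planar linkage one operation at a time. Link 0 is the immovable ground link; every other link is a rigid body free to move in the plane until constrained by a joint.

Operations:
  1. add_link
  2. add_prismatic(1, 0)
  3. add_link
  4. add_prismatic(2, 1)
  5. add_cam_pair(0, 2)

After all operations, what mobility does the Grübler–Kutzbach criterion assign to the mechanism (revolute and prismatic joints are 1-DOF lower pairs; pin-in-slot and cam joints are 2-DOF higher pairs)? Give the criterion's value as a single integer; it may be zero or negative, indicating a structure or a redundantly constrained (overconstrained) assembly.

link 0 = ground. State L|J1|J2 = 1|0|0
+link1  2|0|0
P(1,0) f=1→J1  2|1|0
+link2  3|1|0
P(2,1) f=1→J1  3|2|0
C(0,2) f=2→J2  3|2|1
M = 3(3−1)−2·2−1 = 6−4−1 = 1

M = 1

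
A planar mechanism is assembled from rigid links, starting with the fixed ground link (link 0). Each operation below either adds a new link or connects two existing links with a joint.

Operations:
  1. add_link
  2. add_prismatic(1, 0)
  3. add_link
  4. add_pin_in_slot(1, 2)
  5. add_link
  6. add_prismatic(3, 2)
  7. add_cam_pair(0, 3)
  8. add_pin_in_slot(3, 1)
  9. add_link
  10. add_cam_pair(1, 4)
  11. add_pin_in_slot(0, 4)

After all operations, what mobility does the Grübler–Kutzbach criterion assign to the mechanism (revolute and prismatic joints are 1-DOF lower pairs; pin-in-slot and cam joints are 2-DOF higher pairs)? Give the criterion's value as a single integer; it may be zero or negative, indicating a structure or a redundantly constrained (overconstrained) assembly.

L=1 J1=0 J2=0
add link → L=2 J1=0 J2=0
P@1,0 dof=1 J1 → L=2 J1=1 J2=0
add link → L=3 J1=1 J2=0
PS@1,2 dof=2 J2 → L=3 J1=1 J2=1
add link → L=4 J1=1 J2=1
P@3,2 dof=1 J1 → L=4 J1=2 J2=1
C@0,3 dof=2 J2 → L=4 J1=2 J2=2
PS@3,1 dof=2 J2 → L=4 J1=2 J2=3
add link → L=5 J1=2 J2=3
C@1,4 dof=2 J2 → L=5 J1=2 J2=4
PS@0,4 dof=2 J2 → L=5 J1=2 J2=5
M=3(L−1)−2J1−J2=3·4−2·2−5=3

M = 3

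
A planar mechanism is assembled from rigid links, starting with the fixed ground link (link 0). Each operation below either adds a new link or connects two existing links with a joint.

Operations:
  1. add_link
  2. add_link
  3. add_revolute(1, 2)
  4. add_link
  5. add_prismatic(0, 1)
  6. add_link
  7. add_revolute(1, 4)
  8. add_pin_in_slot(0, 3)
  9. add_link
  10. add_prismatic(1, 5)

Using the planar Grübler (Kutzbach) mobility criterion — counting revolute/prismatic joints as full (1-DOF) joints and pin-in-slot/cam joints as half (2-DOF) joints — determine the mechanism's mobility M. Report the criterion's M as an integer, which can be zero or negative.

M = 6

[1;0;0] (link 0 is ground)
L+ [2;0;0]
L+ [3;0;0]
R(1,2)∈J1 [3;1;0]
L+ [4;1;0]
P(0,1)∈J1 [4;2;0]
L+ [5;2;0]
R(1,4)∈J1 [5;3;0]
PS(0,3)∈J2 [5;3;1]
L+ [6;3;1]
P(1,5)∈J1 [6;4;1]
mobility = 15 − 8 − 1 = 6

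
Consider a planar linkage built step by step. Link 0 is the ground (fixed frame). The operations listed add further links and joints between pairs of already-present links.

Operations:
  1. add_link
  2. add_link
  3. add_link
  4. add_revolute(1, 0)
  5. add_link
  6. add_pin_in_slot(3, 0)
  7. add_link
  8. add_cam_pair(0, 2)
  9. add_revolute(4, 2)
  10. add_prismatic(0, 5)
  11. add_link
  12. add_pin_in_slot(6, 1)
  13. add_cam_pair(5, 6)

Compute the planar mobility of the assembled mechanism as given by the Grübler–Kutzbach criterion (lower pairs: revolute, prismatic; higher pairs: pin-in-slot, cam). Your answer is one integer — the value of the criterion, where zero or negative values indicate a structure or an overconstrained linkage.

M = 8

link 0 = ground. State L|J1|J2 = 1|0|0
+link1  2|0|0
+link2  3|0|0
+link3  4|0|0
R(1,0) f=1→J1  4|1|0
+link4  5|1|0
PS(3,0) f=2→J2  5|1|1
+link5  6|1|1
C(0,2) f=2→J2  6|1|2
R(4,2) f=1→J1  6|2|2
P(0,5) f=1→J1  6|3|2
+link6  7|3|2
PS(6,1) f=2→J2  7|3|3
C(5,6) f=2→J2  7|3|4
M = 3(7−1)−2·3−4 = 18−6−4 = 8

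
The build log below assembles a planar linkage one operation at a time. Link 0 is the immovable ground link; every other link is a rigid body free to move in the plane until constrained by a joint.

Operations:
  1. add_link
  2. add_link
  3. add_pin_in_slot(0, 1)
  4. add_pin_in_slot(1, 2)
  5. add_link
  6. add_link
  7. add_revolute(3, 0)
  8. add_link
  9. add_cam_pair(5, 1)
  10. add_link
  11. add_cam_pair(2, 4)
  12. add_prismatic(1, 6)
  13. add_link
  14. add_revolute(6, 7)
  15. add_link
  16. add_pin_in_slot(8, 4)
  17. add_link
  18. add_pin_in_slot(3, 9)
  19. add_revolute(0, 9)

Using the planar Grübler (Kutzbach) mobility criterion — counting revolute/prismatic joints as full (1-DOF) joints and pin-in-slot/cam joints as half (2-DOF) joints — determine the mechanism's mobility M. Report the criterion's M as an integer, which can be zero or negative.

M = 13

(L,J1,J2)=(1,0,0); link0 fixed
link1: (2,0,0)
link2: (3,0,0)
PS 0-1 [J2]: (3,0,1)
PS 1-2 [J2]: (3,0,2)
link3: (4,0,2)
link4: (5,0,2)
R 3-0 [J1]: (5,1,2)
link5: (6,1,2)
C 5-1 [J2]: (6,1,3)
link6: (7,1,3)
C 2-4 [J2]: (7,1,4)
P 1-6 [J1]: (7,2,4)
link7: (8,2,4)
R 6-7 [J1]: (8,3,4)
link8: (9,3,4)
PS 8-4 [J2]: (9,3,5)
link9: (10,3,5)
PS 3-9 [J2]: (10,3,6)
R 0-9 [J1]: (10,4,6)
Grübler: 3·9 − 2·4 − 6 = 13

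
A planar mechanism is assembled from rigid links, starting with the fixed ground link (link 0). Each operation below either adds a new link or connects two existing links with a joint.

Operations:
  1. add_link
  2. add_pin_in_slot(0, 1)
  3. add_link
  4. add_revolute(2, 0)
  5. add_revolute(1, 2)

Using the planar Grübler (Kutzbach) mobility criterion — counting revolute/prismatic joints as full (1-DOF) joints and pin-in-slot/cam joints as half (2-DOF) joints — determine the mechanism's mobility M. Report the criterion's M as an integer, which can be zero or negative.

L=1 J1=0 J2=0
add link → L=2 J1=0 J2=0
PS@0,1 dof=2 J2 → L=2 J1=0 J2=1
add link → L=3 J1=0 J2=1
R@2,0 dof=1 J1 → L=3 J1=1 J2=1
R@1,2 dof=1 J1 → L=3 J1=2 J2=1
M=3(L−1)−2J1−J2=3·2−2·2−1=1

M = 1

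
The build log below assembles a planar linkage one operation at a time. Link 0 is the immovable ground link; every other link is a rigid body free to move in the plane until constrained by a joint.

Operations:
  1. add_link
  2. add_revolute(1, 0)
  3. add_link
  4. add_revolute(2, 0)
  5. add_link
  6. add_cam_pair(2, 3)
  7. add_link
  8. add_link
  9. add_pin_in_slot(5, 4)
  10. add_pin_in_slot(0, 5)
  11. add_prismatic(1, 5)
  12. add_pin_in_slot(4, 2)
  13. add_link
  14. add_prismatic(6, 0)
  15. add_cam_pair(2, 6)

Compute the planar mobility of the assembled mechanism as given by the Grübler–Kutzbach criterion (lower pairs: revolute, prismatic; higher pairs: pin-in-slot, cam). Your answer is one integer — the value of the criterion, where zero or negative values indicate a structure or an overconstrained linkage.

link 0 = ground. State L|J1|J2 = 1|0|0
+link1  2|0|0
R(1,0) f=1→J1  2|1|0
+link2  3|1|0
R(2,0) f=1→J1  3|2|0
+link3  4|2|0
C(2,3) f=2→J2  4|2|1
+link4  5|2|1
+link5  6|2|1
PS(5,4) f=2→J2  6|2|2
PS(0,5) f=2→J2  6|2|3
P(1,5) f=1→J1  6|3|3
PS(4,2) f=2→J2  6|3|4
+link6  7|3|4
P(6,0) f=1→J1  7|4|4
C(2,6) f=2→J2  7|4|5
M = 3(7−1)−2·4−5 = 18−8−5 = 5

M = 5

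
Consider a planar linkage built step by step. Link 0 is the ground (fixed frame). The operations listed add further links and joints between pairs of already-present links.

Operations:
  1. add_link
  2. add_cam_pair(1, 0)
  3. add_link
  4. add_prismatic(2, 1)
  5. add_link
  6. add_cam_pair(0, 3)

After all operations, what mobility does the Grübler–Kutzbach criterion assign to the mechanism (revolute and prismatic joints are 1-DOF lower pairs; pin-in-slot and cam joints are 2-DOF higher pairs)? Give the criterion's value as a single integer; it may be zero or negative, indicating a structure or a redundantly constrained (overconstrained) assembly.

(L,J1,J2)=(1,0,0); link0 fixed
link1: (2,0,0)
C 1-0 [J2]: (2,0,1)
link2: (3,0,1)
P 2-1 [J1]: (3,1,1)
link3: (4,1,1)
C 0-3 [J2]: (4,1,2)
Grübler: 3·3 − 2·1 − 2 = 5

M = 5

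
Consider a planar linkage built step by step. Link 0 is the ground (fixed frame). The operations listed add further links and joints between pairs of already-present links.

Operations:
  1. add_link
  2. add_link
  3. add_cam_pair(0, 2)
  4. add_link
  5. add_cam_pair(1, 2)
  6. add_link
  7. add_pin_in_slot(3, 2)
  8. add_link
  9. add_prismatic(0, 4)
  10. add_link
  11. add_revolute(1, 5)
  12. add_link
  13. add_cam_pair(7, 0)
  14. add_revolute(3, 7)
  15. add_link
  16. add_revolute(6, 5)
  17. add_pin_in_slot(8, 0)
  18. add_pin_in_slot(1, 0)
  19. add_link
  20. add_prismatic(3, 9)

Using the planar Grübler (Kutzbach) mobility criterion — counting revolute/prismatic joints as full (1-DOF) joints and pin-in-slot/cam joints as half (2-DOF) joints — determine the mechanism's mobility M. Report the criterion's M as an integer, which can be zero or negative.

(L,J1,J2)=(1,0,0); link0 fixed
link1: (2,0,0)
link2: (3,0,0)
C 0-2 [J2]: (3,0,1)
link3: (4,0,1)
C 1-2 [J2]: (4,0,2)
link4: (5,0,2)
PS 3-2 [J2]: (5,0,3)
link5: (6,0,3)
P 0-4 [J1]: (6,1,3)
link6: (7,1,3)
R 1-5 [J1]: (7,2,3)
link7: (8,2,3)
C 7-0 [J2]: (8,2,4)
R 3-7 [J1]: (8,3,4)
link8: (9,3,4)
R 6-5 [J1]: (9,4,4)
PS 8-0 [J2]: (9,4,5)
PS 1-0 [J2]: (9,4,6)
link9: (10,4,6)
P 3-9 [J1]: (10,5,6)
Grübler: 3·9 − 2·5 − 6 = 11

M = 11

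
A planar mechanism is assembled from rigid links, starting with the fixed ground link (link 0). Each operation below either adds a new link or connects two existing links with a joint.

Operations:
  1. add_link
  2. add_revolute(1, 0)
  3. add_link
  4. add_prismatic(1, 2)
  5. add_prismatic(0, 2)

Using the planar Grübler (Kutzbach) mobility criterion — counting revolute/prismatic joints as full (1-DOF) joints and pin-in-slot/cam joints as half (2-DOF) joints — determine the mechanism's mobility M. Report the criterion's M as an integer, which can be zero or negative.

(L,J1,J2)=(1,0,0); link0 fixed
link1: (2,0,0)
R 1-0 [J1]: (2,1,0)
link2: (3,1,0)
P 1-2 [J1]: (3,2,0)
P 0-2 [J1]: (3,3,0)
Grübler: 3·2 − 2·3 − 0 = 0

M = 0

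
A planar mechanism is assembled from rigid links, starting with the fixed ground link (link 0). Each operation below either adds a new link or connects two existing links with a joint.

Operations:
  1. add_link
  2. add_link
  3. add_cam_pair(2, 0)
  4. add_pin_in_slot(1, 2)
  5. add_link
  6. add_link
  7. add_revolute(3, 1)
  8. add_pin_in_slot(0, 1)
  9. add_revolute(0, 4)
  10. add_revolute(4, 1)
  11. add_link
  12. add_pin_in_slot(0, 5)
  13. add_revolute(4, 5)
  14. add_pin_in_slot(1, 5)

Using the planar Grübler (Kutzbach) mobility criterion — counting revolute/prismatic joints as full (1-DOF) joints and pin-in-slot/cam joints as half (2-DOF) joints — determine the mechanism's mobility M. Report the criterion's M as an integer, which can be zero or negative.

M = 2

[1;0;0] (link 0 is ground)
L+ [2;0;0]
L+ [3;0;0]
C(2,0)∈J2 [3;0;1]
PS(1,2)∈J2 [3;0;2]
L+ [4;0;2]
L+ [5;0;2]
R(3,1)∈J1 [5;1;2]
PS(0,1)∈J2 [5;1;3]
R(0,4)∈J1 [5;2;3]
R(4,1)∈J1 [5;3;3]
L+ [6;3;3]
PS(0,5)∈J2 [6;3;4]
R(4,5)∈J1 [6;4;4]
PS(1,5)∈J2 [6;4;5]
mobility = 15 − 8 − 5 = 2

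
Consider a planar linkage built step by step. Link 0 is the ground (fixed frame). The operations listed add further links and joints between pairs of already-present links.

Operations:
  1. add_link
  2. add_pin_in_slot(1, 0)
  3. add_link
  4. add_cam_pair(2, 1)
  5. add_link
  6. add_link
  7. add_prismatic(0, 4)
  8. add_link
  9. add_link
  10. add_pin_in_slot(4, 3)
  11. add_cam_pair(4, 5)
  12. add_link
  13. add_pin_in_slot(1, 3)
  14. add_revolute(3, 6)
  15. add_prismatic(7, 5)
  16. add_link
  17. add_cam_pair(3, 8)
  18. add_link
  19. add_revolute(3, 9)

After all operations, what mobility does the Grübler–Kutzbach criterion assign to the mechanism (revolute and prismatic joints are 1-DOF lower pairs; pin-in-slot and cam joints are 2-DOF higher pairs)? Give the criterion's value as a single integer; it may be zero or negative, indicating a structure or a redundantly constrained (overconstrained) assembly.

M = 13

ground; <1,0,0>
#1 <2,0,0>
PS:1↔0 J2 <2,0,1>
#2 <3,0,1>
C:2↔1 J2 <3,0,2>
#3 <4,0,2>
#4 <5,0,2>
P:0↔4 J1 <5,1,2>
#5 <6,1,2>
#6 <7,1,2>
PS:4↔3 J2 <7,1,3>
C:4↔5 J2 <7,1,4>
#7 <8,1,4>
PS:1↔3 J2 <8,1,5>
R:3↔6 J1 <8,2,5>
P:7↔5 J1 <8,3,5>
#8 <9,3,5>
C:3↔8 J2 <9,3,6>
#9 <10,3,6>
R:3↔9 J1 <10,4,6>
3×9 − 2×4 − 1×6 = 13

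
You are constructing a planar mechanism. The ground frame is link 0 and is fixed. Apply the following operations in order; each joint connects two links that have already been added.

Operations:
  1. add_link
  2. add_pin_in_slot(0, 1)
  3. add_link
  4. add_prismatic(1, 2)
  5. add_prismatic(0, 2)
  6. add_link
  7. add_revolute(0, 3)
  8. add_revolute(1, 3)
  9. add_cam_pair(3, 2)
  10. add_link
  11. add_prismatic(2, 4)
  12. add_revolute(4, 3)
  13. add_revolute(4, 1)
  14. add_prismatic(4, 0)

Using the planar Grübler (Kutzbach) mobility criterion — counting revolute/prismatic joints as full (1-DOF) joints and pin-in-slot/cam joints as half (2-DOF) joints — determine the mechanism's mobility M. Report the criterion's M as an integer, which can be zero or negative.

M = -6

ground; <1,0,0>
#1 <2,0,0>
PS:0↔1 J2 <2,0,1>
#2 <3,0,1>
P:1↔2 J1 <3,1,1>
P:0↔2 J1 <3,2,1>
#3 <4,2,1>
R:0↔3 J1 <4,3,1>
R:1↔3 J1 <4,4,1>
C:3↔2 J2 <4,4,2>
#4 <5,4,2>
P:2↔4 J1 <5,5,2>
R:4↔3 J1 <5,6,2>
R:4↔1 J1 <5,7,2>
P:4↔0 J1 <5,8,2>
3×4 − 2×8 − 1×2 = -6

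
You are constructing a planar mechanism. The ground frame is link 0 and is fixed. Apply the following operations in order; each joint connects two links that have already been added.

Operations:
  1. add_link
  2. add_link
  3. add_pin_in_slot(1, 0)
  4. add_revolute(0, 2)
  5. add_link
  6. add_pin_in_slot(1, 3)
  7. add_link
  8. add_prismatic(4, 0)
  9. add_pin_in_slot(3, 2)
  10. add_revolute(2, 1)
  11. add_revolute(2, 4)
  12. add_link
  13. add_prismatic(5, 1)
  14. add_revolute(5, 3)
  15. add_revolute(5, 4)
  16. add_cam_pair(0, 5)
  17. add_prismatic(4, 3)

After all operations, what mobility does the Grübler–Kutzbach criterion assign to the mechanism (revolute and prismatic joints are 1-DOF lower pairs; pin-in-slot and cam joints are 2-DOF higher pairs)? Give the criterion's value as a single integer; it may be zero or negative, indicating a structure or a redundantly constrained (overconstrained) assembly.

M = -5

[1;0;0] (link 0 is ground)
L+ [2;0;0]
L+ [3;0;0]
PS(1,0)∈J2 [3;0;1]
R(0,2)∈J1 [3;1;1]
L+ [4;1;1]
PS(1,3)∈J2 [4;1;2]
L+ [5;1;2]
P(4,0)∈J1 [5;2;2]
PS(3,2)∈J2 [5;2;3]
R(2,1)∈J1 [5;3;3]
R(2,4)∈J1 [5;4;3]
L+ [6;4;3]
P(5,1)∈J1 [6;5;3]
R(5,3)∈J1 [6;6;3]
R(5,4)∈J1 [6;7;3]
C(0,5)∈J2 [6;7;4]
P(4,3)∈J1 [6;8;4]
mobility = 15 − 16 − 4 = -5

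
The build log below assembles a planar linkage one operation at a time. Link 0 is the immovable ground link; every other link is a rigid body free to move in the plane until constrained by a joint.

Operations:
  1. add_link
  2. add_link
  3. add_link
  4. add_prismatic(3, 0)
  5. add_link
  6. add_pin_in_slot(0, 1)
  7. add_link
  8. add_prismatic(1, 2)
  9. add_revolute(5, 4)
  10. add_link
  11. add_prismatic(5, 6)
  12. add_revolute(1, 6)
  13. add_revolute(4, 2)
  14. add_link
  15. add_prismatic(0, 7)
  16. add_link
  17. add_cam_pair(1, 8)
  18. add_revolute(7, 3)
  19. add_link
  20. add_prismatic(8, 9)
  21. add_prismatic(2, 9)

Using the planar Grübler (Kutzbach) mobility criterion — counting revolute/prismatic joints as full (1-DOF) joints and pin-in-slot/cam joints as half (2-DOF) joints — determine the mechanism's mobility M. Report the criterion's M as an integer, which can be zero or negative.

M = 5

ground; <1,0,0>
#1 <2,0,0>
#2 <3,0,0>
#3 <4,0,0>
P:3↔0 J1 <4,1,0>
#4 <5,1,0>
PS:0↔1 J2 <5,1,1>
#5 <6,1,1>
P:1↔2 J1 <6,2,1>
R:5↔4 J1 <6,3,1>
#6 <7,3,1>
P:5↔6 J1 <7,4,1>
R:1↔6 J1 <7,5,1>
R:4↔2 J1 <7,6,1>
#7 <8,6,1>
P:0↔7 J1 <8,7,1>
#8 <9,7,1>
C:1↔8 J2 <9,7,2>
R:7↔3 J1 <9,8,2>
#9 <10,8,2>
P:8↔9 J1 <10,9,2>
P:2↔9 J1 <10,10,2>
3×9 − 2×10 − 1×2 = 5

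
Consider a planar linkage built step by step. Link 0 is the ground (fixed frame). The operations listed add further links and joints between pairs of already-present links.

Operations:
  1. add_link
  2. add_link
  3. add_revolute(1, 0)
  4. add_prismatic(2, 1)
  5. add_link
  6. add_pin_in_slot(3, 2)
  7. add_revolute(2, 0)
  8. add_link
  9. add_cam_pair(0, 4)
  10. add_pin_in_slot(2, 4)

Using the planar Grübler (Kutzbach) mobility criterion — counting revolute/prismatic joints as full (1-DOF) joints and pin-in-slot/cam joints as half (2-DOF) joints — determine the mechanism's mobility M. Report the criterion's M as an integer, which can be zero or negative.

M = 3

L=1 J1=0 J2=0
add link → L=2 J1=0 J2=0
add link → L=3 J1=0 J2=0
R@1,0 dof=1 J1 → L=3 J1=1 J2=0
P@2,1 dof=1 J1 → L=3 J1=2 J2=0
add link → L=4 J1=2 J2=0
PS@3,2 dof=2 J2 → L=4 J1=2 J2=1
R@2,0 dof=1 J1 → L=4 J1=3 J2=1
add link → L=5 J1=3 J2=1
C@0,4 dof=2 J2 → L=5 J1=3 J2=2
PS@2,4 dof=2 J2 → L=5 J1=3 J2=3
M=3(L−1)−2J1−J2=3·4−2·3−3=3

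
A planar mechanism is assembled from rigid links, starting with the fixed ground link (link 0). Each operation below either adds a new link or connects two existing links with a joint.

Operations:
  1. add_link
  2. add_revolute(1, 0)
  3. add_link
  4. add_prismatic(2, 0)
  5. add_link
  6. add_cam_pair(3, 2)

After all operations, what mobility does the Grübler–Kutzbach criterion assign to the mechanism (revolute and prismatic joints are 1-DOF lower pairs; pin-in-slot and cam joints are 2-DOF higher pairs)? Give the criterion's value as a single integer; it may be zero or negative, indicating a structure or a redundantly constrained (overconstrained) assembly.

[1;0;0] (link 0 is ground)
L+ [2;0;0]
R(1,0)∈J1 [2;1;0]
L+ [3;1;0]
P(2,0)∈J1 [3;2;0]
L+ [4;2;0]
C(3,2)∈J2 [4;2;1]
mobility = 9 − 4 − 1 = 4

M = 4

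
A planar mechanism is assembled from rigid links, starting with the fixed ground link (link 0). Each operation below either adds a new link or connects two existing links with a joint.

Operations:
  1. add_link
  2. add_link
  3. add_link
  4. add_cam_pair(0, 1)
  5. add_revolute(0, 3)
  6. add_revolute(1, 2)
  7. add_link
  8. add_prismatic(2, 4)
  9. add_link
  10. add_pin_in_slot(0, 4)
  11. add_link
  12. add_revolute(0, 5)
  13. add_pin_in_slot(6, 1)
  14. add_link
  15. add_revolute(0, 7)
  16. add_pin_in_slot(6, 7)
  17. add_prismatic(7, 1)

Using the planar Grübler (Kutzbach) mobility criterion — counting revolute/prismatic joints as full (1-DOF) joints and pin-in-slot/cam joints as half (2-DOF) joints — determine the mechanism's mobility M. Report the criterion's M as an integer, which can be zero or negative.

L=1 J1=0 J2=0
add link → L=2 J1=0 J2=0
add link → L=3 J1=0 J2=0
add link → L=4 J1=0 J2=0
C@0,1 dof=2 J2 → L=4 J1=0 J2=1
R@0,3 dof=1 J1 → L=4 J1=1 J2=1
R@1,2 dof=1 J1 → L=4 J1=2 J2=1
add link → L=5 J1=2 J2=1
P@2,4 dof=1 J1 → L=5 J1=3 J2=1
add link → L=6 J1=3 J2=1
PS@0,4 dof=2 J2 → L=6 J1=3 J2=2
add link → L=7 J1=3 J2=2
R@0,5 dof=1 J1 → L=7 J1=4 J2=2
PS@6,1 dof=2 J2 → L=7 J1=4 J2=3
add link → L=8 J1=4 J2=3
R@0,7 dof=1 J1 → L=8 J1=5 J2=3
PS@6,7 dof=2 J2 → L=8 J1=5 J2=4
P@7,1 dof=1 J1 → L=8 J1=6 J2=4
M=3(L−1)−2J1−J2=3·7−2·6−4=5

M = 5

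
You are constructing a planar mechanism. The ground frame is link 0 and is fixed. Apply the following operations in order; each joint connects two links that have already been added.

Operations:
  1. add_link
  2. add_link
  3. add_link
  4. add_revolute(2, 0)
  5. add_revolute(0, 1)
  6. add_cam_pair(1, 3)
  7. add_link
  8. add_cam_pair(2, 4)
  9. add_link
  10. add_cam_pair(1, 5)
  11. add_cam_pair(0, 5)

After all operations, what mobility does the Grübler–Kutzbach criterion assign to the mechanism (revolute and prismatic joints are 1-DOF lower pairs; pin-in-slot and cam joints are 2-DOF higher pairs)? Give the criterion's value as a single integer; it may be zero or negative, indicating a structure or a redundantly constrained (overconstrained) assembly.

M = 7

(L,J1,J2)=(1,0,0); link0 fixed
link1: (2,0,0)
link2: (3,0,0)
link3: (4,0,0)
R 2-0 [J1]: (4,1,0)
R 0-1 [J1]: (4,2,0)
C 1-3 [J2]: (4,2,1)
link4: (5,2,1)
C 2-4 [J2]: (5,2,2)
link5: (6,2,2)
C 1-5 [J2]: (6,2,3)
C 0-5 [J2]: (6,2,4)
Grübler: 3·5 − 2·2 − 4 = 7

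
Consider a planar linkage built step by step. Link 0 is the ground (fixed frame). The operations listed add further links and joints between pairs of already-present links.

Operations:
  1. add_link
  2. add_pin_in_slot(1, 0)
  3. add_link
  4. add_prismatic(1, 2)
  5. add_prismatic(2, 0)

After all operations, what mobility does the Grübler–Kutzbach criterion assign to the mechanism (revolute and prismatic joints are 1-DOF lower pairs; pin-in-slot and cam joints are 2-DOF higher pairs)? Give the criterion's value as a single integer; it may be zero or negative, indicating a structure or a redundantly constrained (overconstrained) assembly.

M = 1

L=1 J1=0 J2=0
add link → L=2 J1=0 J2=0
PS@1,0 dof=2 J2 → L=2 J1=0 J2=1
add link → L=3 J1=0 J2=1
P@1,2 dof=1 J1 → L=3 J1=1 J2=1
P@2,0 dof=1 J1 → L=3 J1=2 J2=1
M=3(L−1)−2J1−J2=3·2−2·2−1=1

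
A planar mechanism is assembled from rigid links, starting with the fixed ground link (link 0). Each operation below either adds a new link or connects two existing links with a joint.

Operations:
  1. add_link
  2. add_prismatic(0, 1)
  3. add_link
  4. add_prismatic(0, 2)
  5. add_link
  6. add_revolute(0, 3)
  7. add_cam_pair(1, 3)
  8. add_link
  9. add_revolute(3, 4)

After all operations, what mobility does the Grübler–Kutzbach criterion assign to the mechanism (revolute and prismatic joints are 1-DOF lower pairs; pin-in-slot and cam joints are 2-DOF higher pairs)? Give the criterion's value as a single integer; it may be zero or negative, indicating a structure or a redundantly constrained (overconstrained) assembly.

link 0 = ground. State L|J1|J2 = 1|0|0
+link1  2|0|0
P(0,1) f=1→J1  2|1|0
+link2  3|1|0
P(0,2) f=1→J1  3|2|0
+link3  4|2|0
R(0,3) f=1→J1  4|3|0
C(1,3) f=2→J2  4|3|1
+link4  5|3|1
R(3,4) f=1→J1  5|4|1
M = 3(5−1)−2·4−1 = 12−8−1 = 3

M = 3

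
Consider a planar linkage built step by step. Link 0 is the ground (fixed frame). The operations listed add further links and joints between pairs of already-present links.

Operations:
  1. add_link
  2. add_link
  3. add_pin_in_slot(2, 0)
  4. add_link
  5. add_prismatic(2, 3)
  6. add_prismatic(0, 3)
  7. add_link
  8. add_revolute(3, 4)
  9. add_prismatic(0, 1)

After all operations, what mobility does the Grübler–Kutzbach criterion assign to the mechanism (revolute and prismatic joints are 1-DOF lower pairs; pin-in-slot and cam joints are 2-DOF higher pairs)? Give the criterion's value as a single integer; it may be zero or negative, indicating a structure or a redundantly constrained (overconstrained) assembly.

L=1 J1=0 J2=0
add link → L=2 J1=0 J2=0
add link → L=3 J1=0 J2=0
PS@2,0 dof=2 J2 → L=3 J1=0 J2=1
add link → L=4 J1=0 J2=1
P@2,3 dof=1 J1 → L=4 J1=1 J2=1
P@0,3 dof=1 J1 → L=4 J1=2 J2=1
add link → L=5 J1=2 J2=1
R@3,4 dof=1 J1 → L=5 J1=3 J2=1
P@0,1 dof=1 J1 → L=5 J1=4 J2=1
M=3(L−1)−2J1−J2=3·4−2·4−1=3

M = 3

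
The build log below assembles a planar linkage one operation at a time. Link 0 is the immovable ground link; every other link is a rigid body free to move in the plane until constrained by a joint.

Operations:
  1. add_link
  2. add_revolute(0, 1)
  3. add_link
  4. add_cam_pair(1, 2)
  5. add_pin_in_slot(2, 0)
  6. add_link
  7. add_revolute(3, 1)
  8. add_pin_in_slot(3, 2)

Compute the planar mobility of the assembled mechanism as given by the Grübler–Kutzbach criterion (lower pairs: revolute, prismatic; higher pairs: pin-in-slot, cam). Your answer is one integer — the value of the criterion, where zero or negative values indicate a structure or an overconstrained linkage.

L=1 J1=0 J2=0
add link → L=2 J1=0 J2=0
R@0,1 dof=1 J1 → L=2 J1=1 J2=0
add link → L=3 J1=1 J2=0
C@1,2 dof=2 J2 → L=3 J1=1 J2=1
PS@2,0 dof=2 J2 → L=3 J1=1 J2=2
add link → L=4 J1=1 J2=2
R@3,1 dof=1 J1 → L=4 J1=2 J2=2
PS@3,2 dof=2 J2 → L=4 J1=2 J2=3
M=3(L−1)−2J1−J2=3·3−2·2−3=2

M = 2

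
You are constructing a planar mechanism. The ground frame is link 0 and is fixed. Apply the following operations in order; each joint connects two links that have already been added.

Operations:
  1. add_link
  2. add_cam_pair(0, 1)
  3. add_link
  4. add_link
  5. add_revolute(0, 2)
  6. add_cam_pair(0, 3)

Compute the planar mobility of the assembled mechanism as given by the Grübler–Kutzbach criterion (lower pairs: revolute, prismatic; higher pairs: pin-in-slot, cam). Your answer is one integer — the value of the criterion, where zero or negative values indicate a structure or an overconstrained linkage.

ground; <1,0,0>
#1 <2,0,0>
C:0↔1 J2 <2,0,1>
#2 <3,0,1>
#3 <4,0,1>
R:0↔2 J1 <4,1,1>
C:0↔3 J2 <4,1,2>
3×3 − 2×1 − 1×2 = 5

M = 5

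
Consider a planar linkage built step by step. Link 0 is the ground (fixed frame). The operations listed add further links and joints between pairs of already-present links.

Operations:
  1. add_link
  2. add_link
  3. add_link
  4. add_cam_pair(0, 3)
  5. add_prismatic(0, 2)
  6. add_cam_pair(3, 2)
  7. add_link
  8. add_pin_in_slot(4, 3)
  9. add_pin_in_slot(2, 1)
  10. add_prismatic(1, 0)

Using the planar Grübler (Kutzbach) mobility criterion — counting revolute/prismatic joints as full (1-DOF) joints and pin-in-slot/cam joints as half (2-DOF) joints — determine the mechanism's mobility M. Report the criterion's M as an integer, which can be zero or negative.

M = 4

[1;0;0] (link 0 is ground)
L+ [2;0;0]
L+ [3;0;0]
L+ [4;0;0]
C(0,3)∈J2 [4;0;1]
P(0,2)∈J1 [4;1;1]
C(3,2)∈J2 [4;1;2]
L+ [5;1;2]
PS(4,3)∈J2 [5;1;3]
PS(2,1)∈J2 [5;1;4]
P(1,0)∈J1 [5;2;4]
mobility = 12 − 4 − 4 = 4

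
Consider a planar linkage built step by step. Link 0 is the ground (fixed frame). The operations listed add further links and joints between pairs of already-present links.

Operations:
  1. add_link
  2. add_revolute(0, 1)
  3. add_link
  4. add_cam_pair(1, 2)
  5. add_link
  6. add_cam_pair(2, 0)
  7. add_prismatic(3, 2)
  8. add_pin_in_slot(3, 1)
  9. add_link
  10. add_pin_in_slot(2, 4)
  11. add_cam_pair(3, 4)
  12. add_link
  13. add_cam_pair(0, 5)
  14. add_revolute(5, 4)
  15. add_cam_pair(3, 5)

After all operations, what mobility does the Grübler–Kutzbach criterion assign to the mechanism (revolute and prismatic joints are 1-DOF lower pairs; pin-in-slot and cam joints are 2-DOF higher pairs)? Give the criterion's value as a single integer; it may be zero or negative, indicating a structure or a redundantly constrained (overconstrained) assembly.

link 0 = ground. State L|J1|J2 = 1|0|0
+link1  2|0|0
R(0,1) f=1→J1  2|1|0
+link2  3|1|0
C(1,2) f=2→J2  3|1|1
+link3  4|1|1
C(2,0) f=2→J2  4|1|2
P(3,2) f=1→J1  4|2|2
PS(3,1) f=2→J2  4|2|3
+link4  5|2|3
PS(2,4) f=2→J2  5|2|4
C(3,4) f=2→J2  5|2|5
+link5  6|2|5
C(0,5) f=2→J2  6|2|6
R(5,4) f=1→J1  6|3|6
C(3,5) f=2→J2  6|3|7
M = 3(6−1)−2·3−7 = 15−6−7 = 2

M = 2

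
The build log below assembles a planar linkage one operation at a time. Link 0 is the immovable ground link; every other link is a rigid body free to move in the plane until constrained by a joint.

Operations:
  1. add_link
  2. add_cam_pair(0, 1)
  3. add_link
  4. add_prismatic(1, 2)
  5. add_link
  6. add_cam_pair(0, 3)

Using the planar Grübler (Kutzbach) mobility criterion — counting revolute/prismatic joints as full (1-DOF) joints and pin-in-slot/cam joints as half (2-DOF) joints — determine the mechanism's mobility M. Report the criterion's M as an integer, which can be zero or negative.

M = 5

L=1 J1=0 J2=0
add link → L=2 J1=0 J2=0
C@0,1 dof=2 J2 → L=2 J1=0 J2=1
add link → L=3 J1=0 J2=1
P@1,2 dof=1 J1 → L=3 J1=1 J2=1
add link → L=4 J1=1 J2=1
C@0,3 dof=2 J2 → L=4 J1=1 J2=2
M=3(L−1)−2J1−J2=3·3−2·1−2=5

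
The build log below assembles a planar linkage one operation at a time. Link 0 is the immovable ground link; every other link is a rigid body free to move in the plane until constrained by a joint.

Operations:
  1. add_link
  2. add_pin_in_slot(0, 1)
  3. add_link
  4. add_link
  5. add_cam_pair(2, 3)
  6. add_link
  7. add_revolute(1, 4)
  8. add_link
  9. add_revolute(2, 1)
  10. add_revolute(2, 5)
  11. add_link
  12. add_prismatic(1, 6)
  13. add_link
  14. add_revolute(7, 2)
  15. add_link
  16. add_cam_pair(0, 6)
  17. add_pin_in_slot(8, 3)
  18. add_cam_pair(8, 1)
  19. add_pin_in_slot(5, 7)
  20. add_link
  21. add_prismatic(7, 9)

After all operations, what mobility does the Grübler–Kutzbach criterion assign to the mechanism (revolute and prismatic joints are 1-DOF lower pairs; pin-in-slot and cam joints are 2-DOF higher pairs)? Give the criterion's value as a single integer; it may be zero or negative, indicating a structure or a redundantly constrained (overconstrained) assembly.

link 0 = ground. State L|J1|J2 = 1|0|0
+link1  2|0|0
PS(0,1) f=2→J2  2|0|1
+link2  3|0|1
+link3  4|0|1
C(2,3) f=2→J2  4|0|2
+link4  5|0|2
R(1,4) f=1→J1  5|1|2
+link5  6|1|2
R(2,1) f=1→J1  6|2|2
R(2,5) f=1→J1  6|3|2
+link6  7|3|2
P(1,6) f=1→J1  7|4|2
+link7  8|4|2
R(7,2) f=1→J1  8|5|2
+link8  9|5|2
C(0,6) f=2→J2  9|5|3
PS(8,3) f=2→J2  9|5|4
C(8,1) f=2→J2  9|5|5
PS(5,7) f=2→J2  9|5|6
+link9  10|5|6
P(7,9) f=1→J1  10|6|6
M = 3(10−1)−2·6−6 = 27−12−6 = 9

M = 9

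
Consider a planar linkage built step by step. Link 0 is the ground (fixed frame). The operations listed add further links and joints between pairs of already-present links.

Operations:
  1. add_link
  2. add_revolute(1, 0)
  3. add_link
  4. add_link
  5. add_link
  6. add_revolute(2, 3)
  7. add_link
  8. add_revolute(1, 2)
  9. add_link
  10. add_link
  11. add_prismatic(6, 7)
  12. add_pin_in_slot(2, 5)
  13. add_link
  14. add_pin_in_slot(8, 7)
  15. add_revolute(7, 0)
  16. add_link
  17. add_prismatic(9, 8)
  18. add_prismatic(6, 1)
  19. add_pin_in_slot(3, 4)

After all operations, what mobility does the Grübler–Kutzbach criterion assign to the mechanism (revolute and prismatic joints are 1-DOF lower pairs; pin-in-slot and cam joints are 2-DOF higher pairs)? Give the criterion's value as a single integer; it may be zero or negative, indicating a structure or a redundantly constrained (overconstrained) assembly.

M = 10

L=1 J1=0 J2=0
add link → L=2 J1=0 J2=0
R@1,0 dof=1 J1 → L=2 J1=1 J2=0
add link → L=3 J1=1 J2=0
add link → L=4 J1=1 J2=0
add link → L=5 J1=1 J2=0
R@2,3 dof=1 J1 → L=5 J1=2 J2=0
add link → L=6 J1=2 J2=0
R@1,2 dof=1 J1 → L=6 J1=3 J2=0
add link → L=7 J1=3 J2=0
add link → L=8 J1=3 J2=0
P@6,7 dof=1 J1 → L=8 J1=4 J2=0
PS@2,5 dof=2 J2 → L=8 J1=4 J2=1
add link → L=9 J1=4 J2=1
PS@8,7 dof=2 J2 → L=9 J1=4 J2=2
R@7,0 dof=1 J1 → L=9 J1=5 J2=2
add link → L=10 J1=5 J2=2
P@9,8 dof=1 J1 → L=10 J1=6 J2=2
P@6,1 dof=1 J1 → L=10 J1=7 J2=2
PS@3,4 dof=2 J2 → L=10 J1=7 J2=3
M=3(L−1)−2J1−J2=3·9−2·7−3=10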